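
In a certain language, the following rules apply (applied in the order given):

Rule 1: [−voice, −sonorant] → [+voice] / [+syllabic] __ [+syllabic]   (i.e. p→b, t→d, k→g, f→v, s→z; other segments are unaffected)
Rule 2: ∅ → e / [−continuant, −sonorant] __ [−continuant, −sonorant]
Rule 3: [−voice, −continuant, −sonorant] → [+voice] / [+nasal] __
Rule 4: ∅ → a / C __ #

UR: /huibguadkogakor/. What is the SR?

Rule 1 (intervocalic voicing): /k/ is a voiceless obstruent between vowels /a/ and /o/, so it voices to [g]. /huibguadkogakor/ → huibguadkogagor.
Rule 2 (stop-cluster e-epenthesis): /b/ and /g/ form a stop–stop cluster, so [e] is inserted between them. /d/ and /k/ form a stop–stop cluster, so [e] is inserted between them. /huibguadkogagor/ → huibeguadekogagor.
Rule 3 (post-nasal voicing): no segment meets the environment; /huibeguadekogagor/ is unchanged.
Rule 4 (final a-epenthesis): the form ends in the consonant /r/, so [a] is inserted word-finally. /huibeguadekogagor/ → huibeguadekogagora.

huibeguadekogagora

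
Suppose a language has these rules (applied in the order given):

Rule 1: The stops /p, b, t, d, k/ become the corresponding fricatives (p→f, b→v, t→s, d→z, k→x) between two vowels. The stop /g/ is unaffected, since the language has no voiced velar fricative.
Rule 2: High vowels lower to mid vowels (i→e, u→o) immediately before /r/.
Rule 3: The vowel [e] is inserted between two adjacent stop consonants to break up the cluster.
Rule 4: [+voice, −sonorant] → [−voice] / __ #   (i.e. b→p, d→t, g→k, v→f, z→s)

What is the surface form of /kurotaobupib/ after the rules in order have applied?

Rule 1 (intervocalic spirantization): /t/ is a stop between vowels /o/ and /a/, so it spirantizes to the fricative [s]. /b/ is a stop between vowels /o/ and /u/, so it spirantizes to the fricative [v]. /p/ is a stop between vowels /u/ and /i/, so it spirantizes to the fricative [f]. /kurotaobupib/ → kurosaovufib.
Rule 2 (pre-rhotic lowering): /u/ is a high vowel immediately before /r/, so it lowers to [o]. /kurosaovufib/ → korosaovufib.
Rule 3 (stop-cluster e-epenthesis): no segment meets the environment; /korosaovufib/ is unchanged.
Rule 4 (final devoicing): /b/ is a voiced obstruent in word-final position, so it devoices to [p]. /korosaovufib/ → korosaovufip.

korosaovufip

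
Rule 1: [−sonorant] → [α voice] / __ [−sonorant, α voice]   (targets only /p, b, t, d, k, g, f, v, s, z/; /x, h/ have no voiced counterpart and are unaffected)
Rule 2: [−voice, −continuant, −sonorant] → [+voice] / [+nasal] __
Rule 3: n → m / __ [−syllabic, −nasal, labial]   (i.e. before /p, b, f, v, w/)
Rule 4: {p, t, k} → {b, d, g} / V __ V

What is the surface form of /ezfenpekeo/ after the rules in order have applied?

Rule 1 (regressive voicing assimilation): /z/ precedes the voiceless obstruent /f/, so it devoices to [s] by assimilation. /ezfenpekeo/ → esfenpekeo.
Rule 2 (post-nasal voicing): /p/ is a voiceless stop immediately after the nasal /n/, so it voices to [b]. /esfenpekeo/ → esfenbekeo.
Rule 3 (nasal place assimilation): /n/ precedes the labial consonant /b/, so it assimilates in place to [m]. /esfenbekeo/ → esfembekeo.
Rule 4 (intervocalic voicing): /k/ is a voiceless stop between vowels /e/ and /e/, so it voices to [g]. /esfembekeo/ → esfembegeo.

esfembegeo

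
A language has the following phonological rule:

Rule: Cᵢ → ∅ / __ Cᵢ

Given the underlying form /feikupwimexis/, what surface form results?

No segment of /feikupwimexis/ meets the structural description of the rule, so the form surfaces unchanged.

feikupwimexis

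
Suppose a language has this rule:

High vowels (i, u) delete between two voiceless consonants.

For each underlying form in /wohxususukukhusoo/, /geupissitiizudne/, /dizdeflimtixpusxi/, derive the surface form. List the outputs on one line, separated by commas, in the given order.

wohxsskkhsoo, geupsstiizudne, dizdeflimtxpsxi

/wohxususukukhusoo/: /u/ is a high vowel flanked by voiceless consonants /x/ and /s/, so it deletes. /u/ is a high vowel flanked by voiceless consonants /s/ and /s/, so it deletes. /u/ is a high vowel flanked by voiceless consonants /s/ and /k/, so it deletes. /u/ is a high vowel flanked by voiceless consonants /k/ and /k/, so it deletes. /u/ is a high vowel flanked by voiceless consonants /h/ and /s/, so it deletes. → [wohxsskkhsoo].
/geupissitiizudne/: /i/ is a high vowel flanked by voiceless consonants /p/ and /s/, so it deletes. /i/ is a high vowel flanked by voiceless consonants /s/ and /t/, so it deletes. → [geupsstiizudne].
/dizdeflimtixpusxi/: /i/ is a high vowel flanked by voiceless consonants /t/ and /x/, so it deletes. /u/ is a high vowel flanked by voiceless consonants /p/ and /s/, so it deletes. → [dizdeflimtxpsxi].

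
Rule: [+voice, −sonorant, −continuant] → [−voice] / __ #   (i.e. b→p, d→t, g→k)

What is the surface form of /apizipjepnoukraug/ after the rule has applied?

/g/ is a voiced stop in word-final position, so it devoices to [k].
Surface form: [apizipjepnoukrauk].

apizipjepnoukrauk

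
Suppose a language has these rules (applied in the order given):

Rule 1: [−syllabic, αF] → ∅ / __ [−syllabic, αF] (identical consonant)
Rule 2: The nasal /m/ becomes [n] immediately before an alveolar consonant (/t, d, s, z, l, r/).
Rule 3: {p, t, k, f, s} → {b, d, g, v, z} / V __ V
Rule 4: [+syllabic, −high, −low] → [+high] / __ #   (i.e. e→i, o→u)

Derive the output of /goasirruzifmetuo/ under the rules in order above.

Rule 1 (degemination): /rr/ is a geminate; the first /r/ deletes. /goasirruzifmetuo/ → goasiruzifmetuo.
Rule 2 (nasal place assimilation): no segment meets the environment; /goasiruzifmetuo/ is unchanged.
Rule 3 (intervocalic voicing): /s/ is a voiceless obstruent between vowels /a/ and /i/, so it voices to [z]. /t/ is a voiceless obstruent between vowels /e/ and /u/, so it voices to [d]. /goasiruzifmetuo/ → goaziruzifmeduo.
Rule 4 (final vowel raising): /o/ is a mid vowel in word-final position, so it raises to [u]. /goaziruzifmeduo/ → goaziruzifmeduu.

goaziruzifmeduu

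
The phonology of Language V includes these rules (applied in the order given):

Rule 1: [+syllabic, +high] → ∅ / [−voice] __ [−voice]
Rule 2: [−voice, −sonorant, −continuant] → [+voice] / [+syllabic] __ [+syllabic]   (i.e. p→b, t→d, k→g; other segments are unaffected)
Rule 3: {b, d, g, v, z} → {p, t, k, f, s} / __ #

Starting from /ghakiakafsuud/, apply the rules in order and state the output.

Rule 1 (high vowel syncope): no segment meets the environment; /ghakiakafsuud/ is unchanged.
Rule 2 (intervocalic voicing): /k/ is a voiceless stop between vowels /a/ and /i/, so it voices to [g]. /k/ is a voiceless stop between vowels /a/ and /a/, so it voices to [g]. /ghakiakafsuud/ → ghagiagafsuud.
Rule 3 (final devoicing): /d/ is a voiced obstruent in word-final position, so it devoices to [t]. /ghagiagafsuud/ → ghagiagafsuut.

ghagiagafsuut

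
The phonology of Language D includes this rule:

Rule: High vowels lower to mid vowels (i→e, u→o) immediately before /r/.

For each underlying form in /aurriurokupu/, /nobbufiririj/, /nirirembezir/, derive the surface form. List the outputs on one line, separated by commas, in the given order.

/aurriurokupu/: /u/ is a high vowel immediately before /r/, so it lowers to [o]. /u/ is a high vowel immediately before /r/, so it lowers to [o]. → [aorriorokupu].
/nobbufiririj/: /i/ is a high vowel immediately before /r/, so it lowers to [e]. /i/ is a high vowel immediately before /r/, so it lowers to [e]. → [nobbufererij].
/nirirembezir/: /i/ is a high vowel immediately before /r/, so it lowers to [e]. /i/ is a high vowel immediately before /r/, so it lowers to [e]. /i/ is a high vowel immediately before /r/, so it lowers to [e]. → [nererembezer].

aorriorokupu, nobbufererij, nererembezer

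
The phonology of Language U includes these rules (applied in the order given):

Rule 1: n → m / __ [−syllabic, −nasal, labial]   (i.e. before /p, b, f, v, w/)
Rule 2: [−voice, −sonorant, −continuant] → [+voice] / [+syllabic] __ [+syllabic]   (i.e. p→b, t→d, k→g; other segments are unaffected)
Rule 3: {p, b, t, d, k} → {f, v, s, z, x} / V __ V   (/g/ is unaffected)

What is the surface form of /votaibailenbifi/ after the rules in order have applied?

vozaivailembifi

Rule 1 (nasal place assimilation): /n/ precedes the labial consonant /b/, so it assimilates in place to [m]. /votaibailenbifi/ → votaibailembifi.
Rule 2 (intervocalic voicing): /t/ is a voiceless stop between vowels /o/ and /a/, so it voices to [d]. /votaibailembifi/ → vodaibailembifi.
Rule 3 (intervocalic spirantization): /d/ is a stop between vowels /o/ and /a/, so it spirantizes to the fricative [z]. /b/ is a stop between vowels /i/ and /a/, so it spirantizes to the fricative [v]. /vodaibailembifi/ → vozaivailembifi.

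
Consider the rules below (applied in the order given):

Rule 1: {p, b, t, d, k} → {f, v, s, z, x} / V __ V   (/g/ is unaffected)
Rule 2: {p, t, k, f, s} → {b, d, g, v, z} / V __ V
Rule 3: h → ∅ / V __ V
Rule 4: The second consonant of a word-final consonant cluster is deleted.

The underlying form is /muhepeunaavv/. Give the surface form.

Rule 1 (intervocalic spirantization): /p/ is a stop between vowels /e/ and /e/, so it spirantizes to the fricative [f]. /muhepeunaavv/ → muhefeunaavv.
Rule 2 (intervocalic voicing): /f/ is a voiceless obstruent between vowels /e/ and /e/, so it voices to [v]. /muhefeunaavv/ → muheveunaavv.
Rule 3 (intervocalic h-deletion): /h/ occurs between vowels /u/ and /e/, so it deletes. /muheveunaavv/ → mueveunaavv.
Rule 4 (final cluster simplification): /v/ is the second consonant of a word-final cluster /vv/, so it deletes. /mueveunaavv/ → mueveunaav.

mueveunaav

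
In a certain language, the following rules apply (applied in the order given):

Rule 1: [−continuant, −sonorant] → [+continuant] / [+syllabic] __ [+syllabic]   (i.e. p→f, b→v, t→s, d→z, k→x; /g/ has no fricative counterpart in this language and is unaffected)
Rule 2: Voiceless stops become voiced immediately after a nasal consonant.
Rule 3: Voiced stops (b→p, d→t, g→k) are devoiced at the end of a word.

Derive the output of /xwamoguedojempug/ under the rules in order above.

Rule 1 (intervocalic spirantization): /d/ is a stop between vowels /e/ and /o/, so it spirantizes to the fricative [z]. /xwamoguedojempug/ → xwamoguezojempug.
Rule 2 (post-nasal voicing): /p/ is a voiceless stop immediately after the nasal /m/, so it voices to [b]. /xwamoguezojempug/ → xwamoguezojembug.
Rule 3 (final devoicing): /g/ is a voiced stop in word-final position, so it devoices to [k]. /xwamoguezojembug/ → xwamoguezojembuk.

xwamoguezojembuk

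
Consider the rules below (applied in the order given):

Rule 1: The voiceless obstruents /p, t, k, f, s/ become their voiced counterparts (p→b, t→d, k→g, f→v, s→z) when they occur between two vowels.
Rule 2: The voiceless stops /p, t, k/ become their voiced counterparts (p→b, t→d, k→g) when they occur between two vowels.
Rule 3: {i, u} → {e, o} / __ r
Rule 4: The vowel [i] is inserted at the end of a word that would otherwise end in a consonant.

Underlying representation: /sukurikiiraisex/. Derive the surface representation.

Rule 1 (intervocalic voicing): /k/ is a voiceless obstruent between vowels /u/ and /u/, so it voices to [g]. /k/ is a voiceless obstruent between vowels /i/ and /i/, so it voices to [g]. /s/ is a voiceless obstruent between vowels /i/ and /e/, so it voices to [z]. /sukurikiiraisex/ → sugurigiiraizex.
Rule 2 (intervocalic voicing): no segment meets the environment; /sugurigiiraizex/ is unchanged.
Rule 3 (pre-rhotic lowering): /u/ is a high vowel immediately before /r/, so it lowers to [o]. /i/ is a high vowel immediately before /r/, so it lowers to [e]. /sugurigiiraizex/ → sugorigieraizex.
Rule 4 (final i-epenthesis): the form ends in the consonant /x/, so [i] is inserted word-finally. /sugorigieraizex/ → sugorigieraizexi.

sugorigieraizexi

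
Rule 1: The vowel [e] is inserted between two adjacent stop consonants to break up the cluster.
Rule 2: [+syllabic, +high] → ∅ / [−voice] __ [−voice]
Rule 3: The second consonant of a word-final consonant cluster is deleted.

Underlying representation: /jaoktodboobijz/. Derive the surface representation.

jaoketodeboobij

Rule 1 (stop-cluster e-epenthesis): /k/ and /t/ form a stop–stop cluster, so [e] is inserted between them. /d/ and /b/ form a stop–stop cluster, so [e] is inserted between them. /jaoktodboobijz/ → jaoketodeboobijz.
Rule 2 (high vowel syncope): no segment meets the environment; /jaoketodeboobijz/ is unchanged.
Rule 3 (final cluster simplification): /z/ is the second consonant of a word-final cluster /jz/, so it deletes. /jaoketodeboobijz/ → jaoketodeboobij.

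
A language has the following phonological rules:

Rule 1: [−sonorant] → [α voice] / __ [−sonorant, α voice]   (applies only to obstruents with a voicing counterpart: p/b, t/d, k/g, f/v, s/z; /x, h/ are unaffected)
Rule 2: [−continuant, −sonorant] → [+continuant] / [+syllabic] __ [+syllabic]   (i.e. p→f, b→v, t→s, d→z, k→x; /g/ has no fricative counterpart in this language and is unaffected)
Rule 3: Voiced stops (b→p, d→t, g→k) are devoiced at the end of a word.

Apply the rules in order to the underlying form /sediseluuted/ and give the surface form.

Rule 1 (regressive voicing assimilation): no segment meets the environment; /sediseluuted/ is unchanged.
Rule 2 (intervocalic spirantization): /d/ is a stop between vowels /e/ and /i/, so it spirantizes to the fricative [z]. /t/ is a stop between vowels /u/ and /e/, so it spirantizes to the fricative [s]. /sediseluuted/ → seziseluused.
Rule 3 (final devoicing): /d/ is a voiced stop in word-final position, so it devoices to [t]. /seziseluused/ → seziseluuset.

seziseluuset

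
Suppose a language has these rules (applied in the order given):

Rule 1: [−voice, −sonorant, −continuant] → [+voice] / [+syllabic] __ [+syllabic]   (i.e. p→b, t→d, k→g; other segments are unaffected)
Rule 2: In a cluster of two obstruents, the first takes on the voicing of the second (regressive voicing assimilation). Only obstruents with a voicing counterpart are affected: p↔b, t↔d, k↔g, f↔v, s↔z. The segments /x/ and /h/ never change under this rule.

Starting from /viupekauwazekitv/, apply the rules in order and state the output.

Rule 1 (intervocalic voicing): /p/ is a voiceless stop between vowels /u/ and /e/, so it voices to [b]. /k/ is a voiceless stop between vowels /e/ and /a/, so it voices to [g]. /k/ is a voiceless stop between vowels /e/ and /i/, so it voices to [g]. /viupekauwazekitv/ → viubegauwazegitv.
Rule 2 (regressive voicing assimilation): /t/ precedes the voiced obstruent /v/, so it voices to [d] by assimilation. /viubegauwazegitv/ → viubegauwazegidv.

viubegauwazegidv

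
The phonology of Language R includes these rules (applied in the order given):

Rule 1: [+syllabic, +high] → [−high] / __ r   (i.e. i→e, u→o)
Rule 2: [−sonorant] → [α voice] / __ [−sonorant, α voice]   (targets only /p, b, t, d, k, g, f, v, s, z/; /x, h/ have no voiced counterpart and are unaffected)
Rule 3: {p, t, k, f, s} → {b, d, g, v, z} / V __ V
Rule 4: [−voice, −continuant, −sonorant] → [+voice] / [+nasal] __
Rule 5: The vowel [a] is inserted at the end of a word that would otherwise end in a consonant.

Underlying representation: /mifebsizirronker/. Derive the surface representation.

Rule 1 (pre-rhotic lowering): /i/ is a high vowel immediately before /r/, so it lowers to [e]. /mifebsizirronker/ → mifebsizerronker.
Rule 2 (regressive voicing assimilation): /b/ precedes the voiceless obstruent /s/, so it devoices to [p] by assimilation. /mifebsizerronker/ → mifepsizerronker.
Rule 3 (intervocalic voicing): /f/ is a voiceless obstruent between vowels /i/ and /e/, so it voices to [v]. /mifepsizerronker/ → mivepsizerronker.
Rule 4 (post-nasal voicing): /k/ is a voiceless stop immediately after the nasal /n/, so it voices to [g]. /mivepsizerronker/ → mivepsizerronger.
Rule 5 (final a-epenthesis): the form ends in the consonant /r/, so [a] is inserted word-finally. /mivepsizerronger/ → mivepsizerrongera.

mivepsizerrongera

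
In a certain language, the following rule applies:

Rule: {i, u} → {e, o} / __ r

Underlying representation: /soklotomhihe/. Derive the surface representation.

No segment of /soklotomhihe/ meets the structural description of the rule, so the form surfaces unchanged.

soklotomhihe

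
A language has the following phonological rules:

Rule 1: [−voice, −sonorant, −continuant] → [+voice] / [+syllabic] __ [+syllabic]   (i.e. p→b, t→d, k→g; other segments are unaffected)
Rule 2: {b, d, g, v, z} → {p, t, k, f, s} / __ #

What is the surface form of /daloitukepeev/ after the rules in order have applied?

Rule 1 (intervocalic voicing): /t/ is a voiceless stop between vowels /i/ and /u/, so it voices to [d]. /k/ is a voiceless stop between vowels /u/ and /e/, so it voices to [g]. /p/ is a voiceless stop between vowels /e/ and /e/, so it voices to [b]. /daloitukepeev/ → daloidugebeev.
Rule 2 (final devoicing): /v/ is a voiced obstruent in word-final position, so it devoices to [f]. /daloidugebeev/ → daloidugebeef.

daloidugebeef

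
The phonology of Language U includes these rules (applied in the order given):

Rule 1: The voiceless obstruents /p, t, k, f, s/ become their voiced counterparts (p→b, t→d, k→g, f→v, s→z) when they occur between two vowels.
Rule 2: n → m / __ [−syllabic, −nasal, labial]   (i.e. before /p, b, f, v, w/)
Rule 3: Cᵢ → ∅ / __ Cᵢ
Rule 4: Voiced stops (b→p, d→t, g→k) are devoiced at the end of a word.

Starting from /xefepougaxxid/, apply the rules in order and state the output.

Rule 1 (intervocalic voicing): /f/ is a voiceless obstruent between vowels /e/ and /e/, so it voices to [v]. /p/ is a voiceless obstruent between vowels /e/ and /o/, so it voices to [b]. /xefepougaxxid/ → xevebougaxxid.
Rule 2 (nasal place assimilation): no segment meets the environment; /xevebougaxxid/ is unchanged.
Rule 3 (degemination): /xx/ is a geminate; the first /x/ deletes. /xevebougaxxid/ → xevebougaxid.
Rule 4 (final devoicing): /d/ is a voiced stop in word-final position, so it devoices to [t]. /xevebougaxid/ → xevebougaxit.

xevebougaxit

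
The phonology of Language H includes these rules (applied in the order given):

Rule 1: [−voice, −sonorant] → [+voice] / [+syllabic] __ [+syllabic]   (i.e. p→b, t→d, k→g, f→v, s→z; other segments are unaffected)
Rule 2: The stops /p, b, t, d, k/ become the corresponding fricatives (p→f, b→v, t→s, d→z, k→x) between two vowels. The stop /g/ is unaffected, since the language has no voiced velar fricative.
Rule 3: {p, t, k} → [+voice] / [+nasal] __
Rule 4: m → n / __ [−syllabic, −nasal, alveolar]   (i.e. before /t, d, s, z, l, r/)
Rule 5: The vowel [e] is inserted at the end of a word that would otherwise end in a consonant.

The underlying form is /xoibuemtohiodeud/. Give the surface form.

Rule 1 (intervocalic voicing): no segment meets the environment; /xoibuemtohiodeud/ is unchanged.
Rule 2 (intervocalic spirantization): /b/ is a stop between vowels /i/ and /u/, so it spirantizes to the fricative [v]. /d/ is a stop between vowels /o/ and /e/, so it spirantizes to the fricative [z]. /xoibuemtohiodeud/ → xoivuemtohiozeud.
Rule 3 (post-nasal voicing): /t/ is a voiceless stop immediately after the nasal /m/, so it voices to [d]. /xoivuemtohiozeud/ → xoivuemdohiozeud.
Rule 4 (nasal place assimilation): /m/ precedes the alveolar consonant /d/, so it assimilates in place to [n]. /xoivuemdohiozeud/ → xoivuendohiozeud.
Rule 5 (final e-epenthesis): the form ends in the consonant /d/, so [e] is inserted word-finally. /xoivuendohiozeud/ → xoivuendohiozeude.

xoivuendohiozeude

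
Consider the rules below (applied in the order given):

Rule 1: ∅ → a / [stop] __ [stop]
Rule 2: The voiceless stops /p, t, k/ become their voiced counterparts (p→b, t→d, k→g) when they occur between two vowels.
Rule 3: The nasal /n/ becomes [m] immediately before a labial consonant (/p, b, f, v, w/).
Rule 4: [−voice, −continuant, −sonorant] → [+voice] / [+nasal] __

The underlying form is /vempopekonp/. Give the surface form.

Rule 1 (stop-cluster a-epenthesis): no segment meets the environment; /vempopekonp/ is unchanged.
Rule 2 (intervocalic voicing): /p/ is a voiceless stop between vowels /o/ and /e/, so it voices to [b]. /k/ is a voiceless stop between vowels /e/ and /o/, so it voices to [g]. /vempopekonp/ → vempobegonp.
Rule 3 (nasal place assimilation): /n/ precedes the labial consonant /p/, so it assimilates in place to [m]. /vempobegonp/ → vempobegomp.
Rule 4 (post-nasal voicing): /p/ is a voiceless stop immediately after the nasal /m/, so it voices to [b]. /p/ is a voiceless stop immediately after the nasal /m/, so it voices to [b]. /vempobegomp/ → vembobegomb.

vembobegomb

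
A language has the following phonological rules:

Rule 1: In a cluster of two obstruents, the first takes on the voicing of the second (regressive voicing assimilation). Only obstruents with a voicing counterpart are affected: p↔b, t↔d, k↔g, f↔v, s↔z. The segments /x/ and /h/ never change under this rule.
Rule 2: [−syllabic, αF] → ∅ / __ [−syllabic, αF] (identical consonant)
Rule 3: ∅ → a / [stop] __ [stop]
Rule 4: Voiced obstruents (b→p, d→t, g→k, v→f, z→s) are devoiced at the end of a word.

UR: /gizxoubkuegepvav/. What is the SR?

Rule 1 (regressive voicing assimilation): /z/ precedes the voiceless obstruent /x/, so it devoices to [s] by assimilation. /b/ precedes the voiceless obstruent /k/, so it devoices to [p] by assimilation. /p/ precedes the voiced obstruent /v/, so it voices to [b] by assimilation. /gizxoubkuegepvav/ → gisxoupkuegebvav.
Rule 2 (degemination): no segment meets the environment; /gisxoupkuegebvav/ is unchanged.
Rule 3 (stop-cluster a-epenthesis): /p/ and /k/ form a stop–stop cluster, so [a] is inserted between them. /gisxoupkuegebvav/ → gisxoupakuegebvav.
Rule 4 (final devoicing): /v/ is a voiced obstruent in word-final position, so it devoices to [f]. /gisxoupakuegebvav/ → gisxoupakuegebvaf.

gisxoupakuegebvaf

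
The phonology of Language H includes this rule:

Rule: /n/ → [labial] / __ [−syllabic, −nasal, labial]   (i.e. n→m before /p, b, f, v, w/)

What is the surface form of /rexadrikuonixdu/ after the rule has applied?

rexadrikuonixdu

No segment of /rexadrikuonixdu/ meets the structural description of the rule, so the form surfaces unchanged.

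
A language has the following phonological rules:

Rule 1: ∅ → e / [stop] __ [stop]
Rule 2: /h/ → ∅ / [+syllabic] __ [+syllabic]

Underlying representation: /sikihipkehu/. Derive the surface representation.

sikiipekeu

Rule 1 (stop-cluster e-epenthesis): /p/ and /k/ form a stop–stop cluster, so [e] is inserted between them. /sikihipkehu/ → sikihipekehu.
Rule 2 (intervocalic h-deletion): /h/ occurs between vowels /i/ and /i/, so it deletes. /h/ occurs between vowels /e/ and /u/, so it deletes. /sikihipekehu/ → sikiipekeu.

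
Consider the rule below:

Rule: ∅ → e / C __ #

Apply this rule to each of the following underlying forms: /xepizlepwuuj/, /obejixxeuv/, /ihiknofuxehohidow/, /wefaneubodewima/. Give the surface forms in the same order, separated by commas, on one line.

xepizlepwuuje, obejixxeuve, ihiknofuxehohidowe, wefaneubodewima

/xepizlepwuuj/: the form ends in the consonant /j/, so [e] is inserted word-finally. → [xepizlepwuuje].
/obejixxeuv/: the form ends in the consonant /v/, so [e] is inserted word-finally. → [obejixxeuve].
/ihiknofuxehohidow/: the form ends in the consonant /w/, so [e] is inserted word-finally. → [ihiknofuxehohidowe].
/wefaneubodewima/: the rule's environment is not met; surfaces unchanged as [wefaneubodewima].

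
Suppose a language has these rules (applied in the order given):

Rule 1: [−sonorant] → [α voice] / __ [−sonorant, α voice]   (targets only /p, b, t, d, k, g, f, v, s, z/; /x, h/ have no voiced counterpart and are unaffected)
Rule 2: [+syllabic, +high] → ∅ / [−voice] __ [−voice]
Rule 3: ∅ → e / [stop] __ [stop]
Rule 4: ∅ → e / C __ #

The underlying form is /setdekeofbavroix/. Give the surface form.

sededekeovbavroixe

Rule 1 (regressive voicing assimilation): /t/ precedes the voiced obstruent /d/, so it voices to [d] by assimilation. /f/ precedes the voiced obstruent /b/, so it voices to [v] by assimilation. /setdekeofbavroix/ → seddekeovbavroix.
Rule 2 (high vowel syncope): no segment meets the environment; /seddekeovbavroix/ is unchanged.
Rule 3 (stop-cluster e-epenthesis): /d/ and /d/ form a stop–stop cluster, so [e] is inserted between them. /seddekeovbavroix/ → sededekeovbavroix.
Rule 4 (final e-epenthesis): the form ends in the consonant /x/, so [e] is inserted word-finally. /sededekeovbavroix/ → sededekeovbavroixe.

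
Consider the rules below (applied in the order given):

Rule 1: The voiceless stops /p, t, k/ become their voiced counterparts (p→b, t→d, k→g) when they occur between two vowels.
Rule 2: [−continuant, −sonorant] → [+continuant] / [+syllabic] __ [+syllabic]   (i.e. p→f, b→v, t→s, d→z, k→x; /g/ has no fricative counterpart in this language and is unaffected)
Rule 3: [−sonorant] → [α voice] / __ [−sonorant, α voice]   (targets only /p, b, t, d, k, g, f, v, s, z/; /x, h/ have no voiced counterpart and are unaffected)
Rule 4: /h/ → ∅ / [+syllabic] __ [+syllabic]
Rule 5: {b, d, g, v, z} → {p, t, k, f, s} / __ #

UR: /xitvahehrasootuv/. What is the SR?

xidvaehrasoozuf

Rule 1 (intervocalic voicing): /t/ is a voiceless stop between vowels /o/ and /u/, so it voices to [d]. /xitvahehrasootuv/ → xitvahehrasooduv.
Rule 2 (intervocalic spirantization): /d/ is a stop between vowels /o/ and /u/, so it spirantizes to the fricative [z]. /xitvahehrasooduv/ → xitvahehrasoozuv.
Rule 3 (regressive voicing assimilation): /t/ precedes the voiced obstruent /v/, so it voices to [d] by assimilation. /xitvahehrasoozuv/ → xidvahehrasoozuv.
Rule 4 (intervocalic h-deletion): /h/ occurs between vowels /a/ and /e/, so it deletes. /xidvahehrasoozuv/ → xidvaehrasoozuv.
Rule 5 (final devoicing): /v/ is a voiced obstruent in word-final position, so it devoices to [f]. /xidvaehrasoozuv/ → xidvaehrasoozuf.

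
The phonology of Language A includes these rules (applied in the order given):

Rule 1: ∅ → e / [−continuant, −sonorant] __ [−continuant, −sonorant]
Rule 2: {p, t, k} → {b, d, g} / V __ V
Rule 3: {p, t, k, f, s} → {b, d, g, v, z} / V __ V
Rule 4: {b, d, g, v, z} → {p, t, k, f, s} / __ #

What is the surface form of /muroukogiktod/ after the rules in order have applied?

murougogigedot

Rule 1 (stop-cluster e-epenthesis): /k/ and /t/ form a stop–stop cluster, so [e] is inserted between them. /muroukogiktod/ → muroukogiketod.
Rule 2 (intervocalic voicing): /k/ is a voiceless stop between vowels /u/ and /o/, so it voices to [g]. /k/ is a voiceless stop between vowels /i/ and /e/, so it voices to [g]. /t/ is a voiceless stop between vowels /e/ and /o/, so it voices to [d]. /muroukogiketod/ → murougogigedod.
Rule 3 (intervocalic voicing): no segment meets the environment; /murougogigedod/ is unchanged.
Rule 4 (final devoicing): /d/ is a voiced obstruent in word-final position, so it devoices to [t]. /murougogigedod/ → murougogigedot.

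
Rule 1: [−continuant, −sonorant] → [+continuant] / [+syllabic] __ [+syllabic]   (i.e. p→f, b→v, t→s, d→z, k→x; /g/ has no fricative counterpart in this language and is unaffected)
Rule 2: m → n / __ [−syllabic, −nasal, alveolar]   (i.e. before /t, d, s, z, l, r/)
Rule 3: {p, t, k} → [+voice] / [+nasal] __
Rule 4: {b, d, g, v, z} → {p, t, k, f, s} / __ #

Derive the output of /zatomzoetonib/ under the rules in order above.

zasonzoesonip

Rule 1 (intervocalic spirantization): /t/ is a stop between vowels /a/ and /o/, so it spirantizes to the fricative [s]. /t/ is a stop between vowels /e/ and /o/, so it spirantizes to the fricative [s]. /zatomzoetonib/ → zasomzoesonib.
Rule 2 (nasal place assimilation): /m/ precedes the alveolar consonant /z/, so it assimilates in place to [n]. /zasomzoesonib/ → zasonzoesonib.
Rule 3 (post-nasal voicing): no segment meets the environment; /zasonzoesonib/ is unchanged.
Rule 4 (final devoicing): /b/ is a voiced obstruent in word-final position, so it devoices to [p]. /zasonzoesonib/ → zasonzoesonip.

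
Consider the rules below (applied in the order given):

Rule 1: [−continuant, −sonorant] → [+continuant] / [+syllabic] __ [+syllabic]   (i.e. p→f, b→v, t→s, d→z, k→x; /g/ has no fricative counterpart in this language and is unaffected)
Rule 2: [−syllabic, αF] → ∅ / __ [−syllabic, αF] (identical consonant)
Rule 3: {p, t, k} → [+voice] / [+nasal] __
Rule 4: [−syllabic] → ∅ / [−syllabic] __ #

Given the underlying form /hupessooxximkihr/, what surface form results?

hufesooximgih

Rule 1 (intervocalic spirantization): /p/ is a stop between vowels /u/ and /e/, so it spirantizes to the fricative [f]. /hupessooxximkihr/ → hufessooxximkihr.
Rule 2 (degemination): /ss/ is a geminate; the first /s/ deletes. /xx/ is a geminate; the first /x/ deletes. /hufessooxximkihr/ → hufesooximkihr.
Rule 3 (post-nasal voicing): /k/ is a voiceless stop immediately after the nasal /m/, so it voices to [g]. /hufesooximkihr/ → hufesooximgihr.
Rule 4 (final cluster simplification): /r/ is the second consonant of a word-final cluster /hr/, so it deletes. /hufesooximgihr/ → hufesooximgih.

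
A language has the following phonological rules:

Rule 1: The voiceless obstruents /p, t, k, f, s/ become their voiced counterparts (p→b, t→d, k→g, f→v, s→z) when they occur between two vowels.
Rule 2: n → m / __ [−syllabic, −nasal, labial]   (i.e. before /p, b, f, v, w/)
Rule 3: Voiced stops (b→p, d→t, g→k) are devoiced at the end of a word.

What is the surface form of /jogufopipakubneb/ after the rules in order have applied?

Rule 1 (intervocalic voicing): /f/ is a voiceless obstruent between vowels /u/ and /o/, so it voices to [v]. /p/ is a voiceless obstruent between vowels /o/ and /i/, so it voices to [b]. /p/ is a voiceless obstruent between vowels /i/ and /a/, so it voices to [b]. /k/ is a voiceless obstruent between vowels /a/ and /u/, so it voices to [g]. /jogufopipakubneb/ → joguvobibagubneb.
Rule 2 (nasal place assimilation): no segment meets the environment; /joguvobibagubneb/ is unchanged.
Rule 3 (final devoicing): /b/ is a voiced stop in word-final position, so it devoices to [p]. /joguvobibagubneb/ → joguvobibagubnep.

joguvobibagubnep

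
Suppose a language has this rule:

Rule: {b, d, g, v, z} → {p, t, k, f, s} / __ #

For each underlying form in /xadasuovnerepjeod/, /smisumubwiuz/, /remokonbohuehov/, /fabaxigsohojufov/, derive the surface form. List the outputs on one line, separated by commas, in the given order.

/xadasuovnerepjeod/: /d/ is a voiced obstruent in word-final position, so it devoices to [t]. → [xadasuovnerepjeot].
/smisumubwiuz/: /z/ is a voiced obstruent in word-final position, so it devoices to [s]. → [smisumubwius].
/remokonbohuehov/: /v/ is a voiced obstruent in word-final position, so it devoices to [f]. → [remokonbohuehof].
/fabaxigsohojufov/: /v/ is a voiced obstruent in word-final position, so it devoices to [f]. → [fabaxigsohojufof].

xadasuovnerepjeot, smisumubwius, remokonbohuehof, fabaxigsohojufof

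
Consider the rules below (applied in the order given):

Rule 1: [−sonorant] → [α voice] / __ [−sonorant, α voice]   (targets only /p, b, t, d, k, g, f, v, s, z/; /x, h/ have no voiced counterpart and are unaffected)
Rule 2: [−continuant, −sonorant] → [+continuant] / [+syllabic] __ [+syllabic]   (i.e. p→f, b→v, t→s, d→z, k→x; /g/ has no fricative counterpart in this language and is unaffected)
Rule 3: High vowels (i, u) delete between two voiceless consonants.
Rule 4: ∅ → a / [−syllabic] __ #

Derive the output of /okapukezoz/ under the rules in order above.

oxafxezoza

Rule 1 (regressive voicing assimilation): no segment meets the environment; /okapukezoz/ is unchanged.
Rule 2 (intervocalic spirantization): /k/ is a stop between vowels /o/ and /a/, so it spirantizes to the fricative [x]. /p/ is a stop between vowels /a/ and /u/, so it spirantizes to the fricative [f]. /k/ is a stop between vowels /u/ and /e/, so it spirantizes to the fricative [x]. /okapukezoz/ → oxafuxezoz.
Rule 3 (high vowel syncope): /u/ is a high vowel flanked by voiceless consonants /f/ and /x/, so it deletes. /oxafuxezoz/ → oxafxezoz.
Rule 4 (final a-epenthesis): the form ends in the consonant /z/, so [a] is inserted word-finally. /oxafxezoz/ → oxafxezoza.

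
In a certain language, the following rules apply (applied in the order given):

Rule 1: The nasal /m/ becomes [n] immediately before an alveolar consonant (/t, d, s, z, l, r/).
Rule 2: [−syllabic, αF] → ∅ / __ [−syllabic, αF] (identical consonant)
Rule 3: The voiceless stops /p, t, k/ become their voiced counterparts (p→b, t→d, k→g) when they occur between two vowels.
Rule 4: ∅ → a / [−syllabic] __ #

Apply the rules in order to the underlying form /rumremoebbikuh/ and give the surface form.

runremoebiguha

Rule 1 (nasal place assimilation): /m/ precedes the alveolar consonant /r/, so it assimilates in place to [n]. /rumremoebbikuh/ → runremoebbikuh.
Rule 2 (degemination): /bb/ is a geminate; the first /b/ deletes. /runremoebbikuh/ → runremoebikuh.
Rule 3 (intervocalic voicing): /k/ is a voiceless stop between vowels /i/ and /u/, so it voices to [g]. /runremoebikuh/ → runremoebiguh.
Rule 4 (final a-epenthesis): the form ends in the consonant /h/, so [a] is inserted word-finally. /runremoebiguh/ → runremoebiguha.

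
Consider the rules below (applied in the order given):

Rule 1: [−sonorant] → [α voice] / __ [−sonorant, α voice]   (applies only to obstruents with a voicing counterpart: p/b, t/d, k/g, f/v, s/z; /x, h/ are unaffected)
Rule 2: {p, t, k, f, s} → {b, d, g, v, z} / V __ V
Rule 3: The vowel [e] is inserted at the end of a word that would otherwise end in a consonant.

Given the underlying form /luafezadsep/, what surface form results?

luavezatsepe

Rule 1 (regressive voicing assimilation): /d/ precedes the voiceless obstruent /s/, so it devoices to [t] by assimilation. /luafezadsep/ → luafezatsep.
Rule 2 (intervocalic voicing): /f/ is a voiceless obstruent between vowels /a/ and /e/, so it voices to [v]. /luafezatsep/ → luavezatsep.
Rule 3 (final e-epenthesis): the form ends in the consonant /p/, so [e] is inserted word-finally. /luavezatsep/ → luavezatsepe.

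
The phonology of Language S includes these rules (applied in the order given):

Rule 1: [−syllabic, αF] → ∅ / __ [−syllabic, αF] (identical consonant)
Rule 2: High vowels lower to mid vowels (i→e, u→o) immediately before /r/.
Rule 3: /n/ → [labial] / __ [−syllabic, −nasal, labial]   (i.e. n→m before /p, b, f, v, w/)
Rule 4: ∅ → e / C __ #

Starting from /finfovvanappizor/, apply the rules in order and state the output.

Rule 1 (degemination): /vv/ is a geminate; the first /v/ deletes. /pp/ is a geminate; the first /p/ deletes. /finfovvanappizor/ → finfovanapizor.
Rule 2 (pre-rhotic lowering): no segment meets the environment; /finfovanapizor/ is unchanged.
Rule 3 (nasal place assimilation): /n/ precedes the labial consonant /f/, so it assimilates in place to [m]. /finfovanapizor/ → fimfovanapizor.
Rule 4 (final e-epenthesis): the form ends in the consonant /r/, so [e] is inserted word-finally. /fimfovanapizor/ → fimfovanapizore.

fimfovanapizore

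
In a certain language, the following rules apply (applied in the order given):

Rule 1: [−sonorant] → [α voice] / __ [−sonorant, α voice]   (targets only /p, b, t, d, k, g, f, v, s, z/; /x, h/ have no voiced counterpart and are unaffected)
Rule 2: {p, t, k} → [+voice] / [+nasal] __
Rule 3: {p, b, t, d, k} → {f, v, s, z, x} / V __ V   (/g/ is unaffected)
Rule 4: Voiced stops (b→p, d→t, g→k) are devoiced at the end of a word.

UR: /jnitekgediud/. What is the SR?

jniseggeziut

Rule 1 (regressive voicing assimilation): /k/ precedes the voiced obstruent /g/, so it voices to [g] by assimilation. /jnitekgediud/ → jniteggediud.
Rule 2 (post-nasal voicing): no segment meets the environment; /jniteggediud/ is unchanged.
Rule 3 (intervocalic spirantization): /t/ is a stop between vowels /i/ and /e/, so it spirantizes to the fricative [s]. /d/ is a stop between vowels /e/ and /i/, so it spirantizes to the fricative [z]. /jniteggediud/ → jniseggeziud.
Rule 4 (final devoicing): /d/ is a voiced stop in word-final position, so it devoices to [t]. /jniseggeziud/ → jniseggeziut.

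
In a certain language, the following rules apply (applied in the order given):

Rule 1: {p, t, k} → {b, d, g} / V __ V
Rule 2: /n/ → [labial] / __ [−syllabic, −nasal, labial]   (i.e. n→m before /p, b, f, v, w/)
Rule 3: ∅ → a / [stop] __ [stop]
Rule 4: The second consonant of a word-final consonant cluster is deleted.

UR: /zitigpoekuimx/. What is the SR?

Rule 1 (intervocalic voicing): /t/ is a voiceless stop between vowels /i/ and /i/, so it voices to [d]. /k/ is a voiceless stop between vowels /e/ and /u/, so it voices to [g]. /zitigpoekuimx/ → zidigpoeguimx.
Rule 2 (nasal place assimilation): no segment meets the environment; /zidigpoeguimx/ is unchanged.
Rule 3 (stop-cluster a-epenthesis): /g/ and /p/ form a stop–stop cluster, so [a] is inserted between them. /zidigpoeguimx/ → zidigapoeguimx.
Rule 4 (final cluster simplification): /x/ is the second consonant of a word-final cluster /mx/, so it deletes. /zidigapoeguimx/ → zidigapoeguim.

zidigapoeguim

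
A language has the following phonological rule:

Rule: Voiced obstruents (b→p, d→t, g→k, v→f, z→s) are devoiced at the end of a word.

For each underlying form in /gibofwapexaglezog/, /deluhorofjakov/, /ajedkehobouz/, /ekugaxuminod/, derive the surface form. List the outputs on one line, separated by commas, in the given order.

gibofwapexaglezok, deluhorofjakof, ajedkehobous, ekugaxuminot

/gibofwapexaglezog/: /g/ is a voiced obstruent in word-final position, so it devoices to [k]. → [gibofwapexaglezok].
/deluhorofjakov/: /v/ is a voiced obstruent in word-final position, so it devoices to [f]. → [deluhorofjakof].
/ajedkehobouz/: /z/ is a voiced obstruent in word-final position, so it devoices to [s]. → [ajedkehobous].
/ekugaxuminod/: /d/ is a voiced obstruent in word-final position, so it devoices to [t]. → [ekugaxuminot].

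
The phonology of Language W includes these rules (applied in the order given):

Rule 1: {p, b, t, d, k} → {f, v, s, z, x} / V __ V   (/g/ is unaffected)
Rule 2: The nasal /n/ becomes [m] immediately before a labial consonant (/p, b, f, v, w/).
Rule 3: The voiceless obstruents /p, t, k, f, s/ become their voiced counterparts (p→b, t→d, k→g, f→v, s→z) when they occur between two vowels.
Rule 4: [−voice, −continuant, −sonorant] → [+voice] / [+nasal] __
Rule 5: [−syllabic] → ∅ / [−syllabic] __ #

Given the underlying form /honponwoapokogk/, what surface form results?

Rule 1 (intervocalic spirantization): /p/ is a stop between vowels /a/ and /o/, so it spirantizes to the fricative [f]. /k/ is a stop between vowels /o/ and /o/, so it spirantizes to the fricative [x]. /honponwoapokogk/ → honponwoafoxogk.
Rule 2 (nasal place assimilation): /n/ precedes the labial consonant /p/, so it assimilates in place to [m]. /n/ precedes the labial consonant /w/, so it assimilates in place to [m]. /honponwoafoxogk/ → hompomwoafoxogk.
Rule 3 (intervocalic voicing): /f/ is a voiceless obstruent between vowels /a/ and /o/, so it voices to [v]. /hompomwoafoxogk/ → hompomwoavoxogk.
Rule 4 (post-nasal voicing): /p/ is a voiceless stop immediately after the nasal /m/, so it voices to [b]. /hompomwoavoxogk/ → hombomwoavoxogk.
Rule 5 (final cluster simplification): /k/ is the second consonant of a word-final cluster /gk/, so it deletes. /hombomwoavoxogk/ → hombomwoavoxog.

hombomwoavoxog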